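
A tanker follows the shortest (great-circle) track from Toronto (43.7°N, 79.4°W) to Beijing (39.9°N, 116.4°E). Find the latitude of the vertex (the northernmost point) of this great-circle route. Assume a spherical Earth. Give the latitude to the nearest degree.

The great circle lies in the plane with unit normal n̂ = (p₁ × p₂)/|p₁ × p₂|.
Here n̂_z ≈ -0.152; the vertex latitude is φ_max = arccos|n̂_z| ≈ 81.3°.
Check via Clairaut: cos φ_max = |cos φ₁| · sin C = cos(43.7°)·sin(12.1°) ≈ 0.152, again giving ≈ 81.3°.

≈ 81°N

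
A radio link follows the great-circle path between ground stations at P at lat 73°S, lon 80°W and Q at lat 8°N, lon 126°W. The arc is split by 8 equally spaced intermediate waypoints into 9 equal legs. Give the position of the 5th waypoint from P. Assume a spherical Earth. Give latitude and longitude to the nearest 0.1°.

≈ lat 29.4°S, lon 117.4°W

Convert each endpoint to a unit vector on the sphere (x = cos φ cos λ, y = cos φ sin λ, z = sin φ).
The central angle between the endpoints is δ = arccos(p₁·p₂) ≈ 1.503 rad (86.1°).
Interpolate at f = 5/9 with slerp weights a = sin((1−f)δ)/sin δ ≈ 0.621, b = sin(fδ)/sin δ ≈ 0.743.
p = a·p₁ + b·p₂ ≈ (-0.401, -0.774, -0.490); φ = arcsin(p_z) ≈ -29.36°, λ = atan2(p_y, p_x) ≈ -117.39°.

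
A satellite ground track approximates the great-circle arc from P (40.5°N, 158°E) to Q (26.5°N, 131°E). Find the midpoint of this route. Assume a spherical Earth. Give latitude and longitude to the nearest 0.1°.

The haversine formula gives a central angle δ ≈ 0.460 rad (26.3°) between the endpoints.
Interpolate at f = 1/2 with slerp weights a = sin((1−f)δ)/sin δ ≈ 0.514, b = sin(fδ)/sin δ ≈ 0.514.
p = a·p₁ + b·p₂ ≈ (-0.664, 0.493, 0.563); φ = arcsin(p_z) ≈ 34.24°, λ = atan2(p_y, p_x) ≈ 143.38°.

≈ (34.2°N, 143.4°E)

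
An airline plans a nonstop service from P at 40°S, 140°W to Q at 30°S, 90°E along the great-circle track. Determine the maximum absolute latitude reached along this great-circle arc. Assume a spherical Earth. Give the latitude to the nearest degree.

≈ 59°S

The great circle lies in the plane with unit normal n̂ = (p₁ × p₂)/|p₁ × p₂|.
Here n̂_z ≈ -0.511; the vertex latitude is φ_max = arccos|n̂_z| ≈ 59.3°.
Check via Clairaut: cos φ_max = |cos φ₁| · sin C = cos(40.0°)·sin(138.2°) ≈ 0.511, again giving ≈ 59.3°.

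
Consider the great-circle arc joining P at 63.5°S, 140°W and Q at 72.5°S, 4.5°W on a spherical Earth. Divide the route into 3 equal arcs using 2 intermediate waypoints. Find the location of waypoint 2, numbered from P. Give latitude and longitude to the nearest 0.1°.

Convert each endpoint to a unit vector on the sphere (x = cos φ cos λ, y = cos φ sin λ, z = sin φ).
The central angle between the endpoints is δ = arccos(p₁·p₂) ≈ 0.711 rad (40.7°).
Interpolate at f = 2/3 with slerp weights a = sin((1−f)δ)/sin δ ≈ 0.360, b = sin(fδ)/sin δ ≈ 0.699.
p = a·p₁ + b·p₂ ≈ (0.087, -0.120, -0.989); φ = arcsin(p_z) ≈ -81.50°, λ = atan2(p_y, p_x) ≈ -54.08°.

≈ 81.5°S, 54.1°W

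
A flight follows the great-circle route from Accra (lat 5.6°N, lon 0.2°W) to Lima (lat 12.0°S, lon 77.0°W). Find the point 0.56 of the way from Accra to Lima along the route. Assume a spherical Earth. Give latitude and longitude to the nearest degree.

≈ lat 5°S, lon 43°W

Convert each endpoint to a unit vector on the sphere (x = cos φ cos λ, y = cos φ sin λ, z = sin φ).
The central angle between the endpoints is δ = arccos(p₁·p₂) ≈ 1.367 rad (78.3°).
Interpolate at f = 0.56 with slerp weights a = sin((1−f)δ)/sin δ ≈ 0.578, b = sin(fδ)/sin δ ≈ 0.708.
p = a·p₁ + b·p₂ ≈ (0.731, -0.676, -0.091); φ = arcsin(p_z) ≈ -5.21°, λ = atan2(p_y, p_x) ≈ -42.79°.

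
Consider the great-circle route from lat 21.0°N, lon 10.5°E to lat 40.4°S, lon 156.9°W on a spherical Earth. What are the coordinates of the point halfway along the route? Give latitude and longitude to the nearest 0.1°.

≈ lat 48.9°S, lon 30.6°W

From cos δ = sin φ₁ sin φ₂ + cos φ₁ cos φ₂ cos Δλ, the central angle is δ ≈ 2.755 rad (157.8°).
Interpolate at f = 1/2 with slerp weights a = sin((1−f)δ)/sin δ ≈ 2.601, b = sin(fδ)/sin δ ≈ 2.601.
p = a·p₁ + b·p₂ ≈ (0.566, -0.335, -0.754); φ = arcsin(p_z) ≈ -48.91°, λ = atan2(p_y, p_x) ≈ -30.61°.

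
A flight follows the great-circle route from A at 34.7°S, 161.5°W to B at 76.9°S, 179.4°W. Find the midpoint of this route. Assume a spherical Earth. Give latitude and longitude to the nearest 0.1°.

≈ 56.0°S, 165.3°W

The haversine formula gives a central angle δ ≈ 0.750 rad (43.0°) between the endpoints.
Interpolate at f = 1/2 with slerp weights a = sin((1−f)δ)/sin δ ≈ 0.537, b = sin(fδ)/sin δ ≈ 0.537.
p = a·p₁ + b·p₂ ≈ (-0.541, -0.141, -0.829); φ = arcsin(p_z) ≈ -56.02°, λ = atan2(p_y, p_x) ≈ -165.34°.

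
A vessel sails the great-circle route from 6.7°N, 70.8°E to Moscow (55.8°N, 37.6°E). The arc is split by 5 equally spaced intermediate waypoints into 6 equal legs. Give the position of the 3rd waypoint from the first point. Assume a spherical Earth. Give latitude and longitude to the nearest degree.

The haversine formula gives a central angle δ ≈ 0.972 rad (55.7°) between the endpoints.
Interpolate at f = 3/6 with slerp weights a = sin((1−f)δ)/sin δ ≈ 0.565, b = sin(fδ)/sin δ ≈ 0.565.
p = a·p₁ + b·p₂ ≈ (0.437, 0.724, 0.534); φ = arcsin(p_z) ≈ 32.25°, λ = atan2(p_y, p_x) ≈ 58.92°.

≈ 32°N, 59°E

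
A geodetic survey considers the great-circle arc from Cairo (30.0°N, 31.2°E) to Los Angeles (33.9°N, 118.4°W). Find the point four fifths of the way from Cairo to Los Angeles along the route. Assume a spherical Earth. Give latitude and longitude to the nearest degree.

Write both endpoints as unit vectors p₁, p₂ with components (cos φ cos λ, cos φ sin λ, sin φ).
The central angle between the endpoints is δ = arccos(p₁·p₂) ≈ 1.919 rad (109.9°).
Interpolate at f = 4/5 with slerp weights a = sin((1−f)δ)/sin δ ≈ 0.398, b = sin(fδ)/sin δ ≈ 1.063.
p = a·p₁ + b·p₂ ≈ (-0.125, -0.598, 0.792); φ = arcsin(p_z) ≈ 52.38°, λ = atan2(p_y, p_x) ≈ -101.78°.

≈ 52°N, 102°W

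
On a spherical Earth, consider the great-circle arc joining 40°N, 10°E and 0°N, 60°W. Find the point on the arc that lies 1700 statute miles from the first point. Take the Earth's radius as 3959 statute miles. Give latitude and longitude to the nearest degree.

≈ 31°N, 18°W

Write both endpoints as unit vectors p₁, p₂ with components (cos φ cos λ, cos φ sin λ, sin φ).
The central angle between the endpoints is δ = arccos(p₁·p₂) ≈ 1.306 rad (74.8°). The total great-circle distance is δ·R ≈ 1.306 × 3959 ≈ 5169 mi, so the target fraction is f = 1700/5169 ≈ 0.329.
Interpolate at f ≈ 0.329 with slerp weights a = sin((1−f)δ)/sin δ ≈ 0.796, b = sin(fδ)/sin δ ≈ 0.431.
p = a·p₁ + b·p₂ ≈ (0.816, -0.268, 0.512); φ = arcsin(p_z) ≈ 30.78°, λ = atan2(p_y, p_x) ≈ -18.15°.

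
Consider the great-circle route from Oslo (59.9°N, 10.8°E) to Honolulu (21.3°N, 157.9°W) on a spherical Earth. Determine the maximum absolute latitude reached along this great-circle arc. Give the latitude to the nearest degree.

≈ 85°N

The great circle lies in the plane with unit normal n̂ = (p₁ × p₂)/|p₁ × p₂|.
Here n̂_z ≈ -0.093; the vertex latitude is φ_max = arccos|n̂_z| ≈ 84.7°.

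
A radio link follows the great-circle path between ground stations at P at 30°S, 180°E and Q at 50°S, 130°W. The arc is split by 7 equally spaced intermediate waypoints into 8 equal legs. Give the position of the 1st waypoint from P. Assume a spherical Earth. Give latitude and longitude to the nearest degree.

Convert each endpoint to a unit vector on the sphere (x = cos φ cos λ, y = cos φ sin λ, z = sin φ).
The central angle between the endpoints is δ = arccos(p₁·p₂) ≈ 0.736 rad (42.2°).
Interpolate at f = 1/8 with slerp weights a = sin((1−f)δ)/sin δ ≈ 0.894, b = sin(fδ)/sin δ ≈ 0.137.
p = a·p₁ + b·p₂ ≈ (-0.831, -0.067, -0.552); φ = arcsin(p_z) ≈ -33.51°, λ = atan2(p_y, p_x) ≈ -175.36°.

≈ 34°S, 175°W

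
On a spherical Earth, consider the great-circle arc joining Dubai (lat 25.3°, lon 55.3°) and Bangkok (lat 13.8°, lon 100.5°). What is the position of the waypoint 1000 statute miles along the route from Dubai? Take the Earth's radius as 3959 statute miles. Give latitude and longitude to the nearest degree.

Write both endpoints as unit vectors p₁, p₂ with components (cos φ cos λ, cos φ sin λ, sin φ).
The central angle between the endpoints is δ = arccos(p₁·p₂) ≈ 0.766 rad (43.9°). The total great-circle distance is δ·R ≈ 0.766 × 3959 ≈ 3033 mi, so the target fraction is f = 1000/3033 ≈ 0.330.
Interpolate at f ≈ 0.330 with slerp weights a = sin((1−f)δ)/sin δ ≈ 0.709, b = sin(fδ)/sin δ ≈ 0.360.
p = a·p₁ + b·p₂ ≈ (0.301, 0.871, 0.389); φ = arcsin(p_z) ≈ 22.88°, λ = atan2(p_y, p_x) ≈ 70.94°.

≈ lat 23°, lon 71°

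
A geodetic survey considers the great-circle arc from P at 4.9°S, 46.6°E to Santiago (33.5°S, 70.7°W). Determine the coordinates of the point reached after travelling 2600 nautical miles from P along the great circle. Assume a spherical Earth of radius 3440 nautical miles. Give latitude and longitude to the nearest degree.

≈ 29°S, 9°E

The haversine formula gives a central angle δ ≈ 1.911 rad (109.5°) between the endpoints. The total great-circle distance is δ·R ≈ 1.911 × 3440 ≈ 6575 nmi, so the target fraction is f = 2600/6575 ≈ 0.395.
Interpolate at f ≈ 0.395 with slerp weights a = sin((1−f)δ)/sin δ ≈ 0.971, b = sin(fδ)/sin δ ≈ 0.728.
p = a·p₁ + b·p₂ ≈ (0.865, 0.130, -0.485); φ = arcsin(p_z) ≈ -28.98°, λ = atan2(p_y, p_x) ≈ 8.55°.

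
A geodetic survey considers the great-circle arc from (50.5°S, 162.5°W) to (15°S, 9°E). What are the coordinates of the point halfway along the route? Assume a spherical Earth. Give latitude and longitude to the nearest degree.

≈ (71°S, 7°W)

Write both endpoints as unit vectors p₁, p₂ with components (cos φ cos λ, cos φ sin λ, sin φ).
The central angle between the endpoints is δ = arccos(p₁·p₂) ≈ 1.991 rad (114.1°).
Interpolate at f = 1/2 with slerp weights a = sin((1−f)δ)/sin δ ≈ 0.919, b = sin(fδ)/sin δ ≈ 0.919.
p = a·p₁ + b·p₂ ≈ (0.319, -0.037, -0.947); φ = arcsin(p_z) ≈ -71.25°, λ = atan2(p_y, p_x) ≈ -6.60°.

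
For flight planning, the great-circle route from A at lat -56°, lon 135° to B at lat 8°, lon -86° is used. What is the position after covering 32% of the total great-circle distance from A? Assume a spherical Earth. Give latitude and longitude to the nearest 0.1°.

≈ lat -60.4°, lon -146.5°

Write both endpoints as unit vectors p₁, p₂ with components (cos φ cos λ, cos φ sin λ, sin φ).
The central angle between the endpoints is δ = arccos(p₁·p₂) ≈ 2.133 rad (122.2°).
Interpolate at f = 0.32 with slerp weights a = sin((1−f)δ)/sin δ ≈ 1.174, b = sin(fδ)/sin δ ≈ 0.746.
p = a·p₁ + b·p₂ ≈ (-0.413, -0.273, -0.869); φ = arcsin(p_z) ≈ -60.36°, λ = atan2(p_y, p_x) ≈ -146.54°.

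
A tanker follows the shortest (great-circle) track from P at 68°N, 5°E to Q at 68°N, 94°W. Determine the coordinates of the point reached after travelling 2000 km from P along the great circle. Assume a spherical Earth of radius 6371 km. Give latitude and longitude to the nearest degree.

From cos δ = sin φ₁ sin φ₂ + cos φ₁ cos φ₂ cos Δλ, the central angle is δ ≈ 0.578 rad (33.1°). The total great-circle distance is δ·R ≈ 0.578 × 6371 ≈ 3681 km, so the target fraction is f = 2000/3681 ≈ 0.543.
Interpolate at f ≈ 0.543 with slerp weights a = sin((1−f)δ)/sin δ ≈ 0.477, b = sin(fδ)/sin δ ≈ 0.565.
p = a·p₁ + b·p₂ ≈ (0.163, -0.196, 0.967); φ = arcsin(p_z) ≈ 75.23°, λ = atan2(p_y, p_x) ≈ -50.14°.

≈ 75°N, 50°W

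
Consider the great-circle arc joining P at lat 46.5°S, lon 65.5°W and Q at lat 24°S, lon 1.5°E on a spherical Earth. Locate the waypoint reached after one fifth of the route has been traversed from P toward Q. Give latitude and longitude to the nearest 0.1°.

≈ lat 45.6°S, lon 49.0°W

The haversine formula gives a central angle δ ≈ 0.999 rad (57.3°) between the endpoints.
Interpolate at f = 1/5 with slerp weights a = sin((1−f)δ)/sin δ ≈ 0.852, b = sin(fδ)/sin δ ≈ 0.236.
p = a·p₁ + b·p₂ ≈ (0.459, -0.528, -0.714); φ = arcsin(p_z) ≈ -45.59°, λ = atan2(p_y, p_x) ≈ -49.02°.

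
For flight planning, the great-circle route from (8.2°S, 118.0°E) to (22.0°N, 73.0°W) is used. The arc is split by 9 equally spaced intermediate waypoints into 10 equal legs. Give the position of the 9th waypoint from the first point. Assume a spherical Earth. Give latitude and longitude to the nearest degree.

Convert each endpoint to a unit vector on the sphere (x = cos φ cos λ, y = cos φ sin λ, z = sin φ).
The central angle between the endpoints is δ = arccos(p₁·p₂) ≈ 2.838 rad (162.6°).
Interpolate at f = 9/10 with slerp weights a = sin((1−f)δ)/sin δ ≈ 0.937, b = sin(fδ)/sin δ ≈ 1.854.
p = a·p₁ + b·p₂ ≈ (0.067, -0.825, 0.561); φ = arcsin(p_z) ≈ 34.12°, λ = atan2(p_y, p_x) ≈ -85.34°.

≈ (34°N, 85°W)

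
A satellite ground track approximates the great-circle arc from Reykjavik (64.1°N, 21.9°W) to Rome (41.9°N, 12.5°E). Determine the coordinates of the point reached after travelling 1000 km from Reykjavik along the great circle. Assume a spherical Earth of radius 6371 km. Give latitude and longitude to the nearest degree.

The haversine formula gives a central angle δ ≈ 0.518 rad (29.7°) between the endpoints. The total great-circle distance is δ·R ≈ 0.518 × 6371 ≈ 3298 km, so the target fraction is f = 1000/3298 ≈ 0.303.
Interpolate at f ≈ 0.303 with slerp weights a = sin((1−f)δ)/sin δ ≈ 0.713, b = sin(fδ)/sin δ ≈ 0.316.
p = a·p₁ + b·p₂ ≈ (0.519, -0.065, 0.853); φ = arcsin(p_z) ≈ 58.49°, λ = atan2(p_y, p_x) ≈ -7.18°.

≈ (58°N, 7°W)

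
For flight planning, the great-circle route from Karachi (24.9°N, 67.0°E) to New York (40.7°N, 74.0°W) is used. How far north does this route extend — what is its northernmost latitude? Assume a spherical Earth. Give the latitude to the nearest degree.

The great circle lies in the plane with unit normal n̂ = (p₁ × p₂)/|p₁ × p₂|.
Here n̂_z ≈ -0.448; the vertex latitude is φ_max = arccos|n̂_z| ≈ 63.4°.
Check via Clairaut: cos φ_max = |cos φ₁| · sin C = cos(24.9°)·sin(29.6°) ≈ 0.448, again giving ≈ 63.4°.

≈ 63°N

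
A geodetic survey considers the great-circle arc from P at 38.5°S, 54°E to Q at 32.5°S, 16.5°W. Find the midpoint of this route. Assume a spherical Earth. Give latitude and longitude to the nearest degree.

≈ 41°S, 17°E

Write both endpoints as unit vectors p₁, p₂ with components (cos φ cos λ, cos φ sin λ, sin φ).
The central angle between the endpoints is δ = arccos(p₁·p₂) ≈ 0.983 rad (56.3°).
Interpolate at f = 1/2 with slerp weights a = sin((1−f)δ)/sin δ ≈ 0.567, b = sin(fδ)/sin δ ≈ 0.567.
p = a·p₁ + b·p₂ ≈ (0.719, 0.223, -0.658); φ = arcsin(p_z) ≈ -41.13°, λ = atan2(p_y, p_x) ≈ 17.24°.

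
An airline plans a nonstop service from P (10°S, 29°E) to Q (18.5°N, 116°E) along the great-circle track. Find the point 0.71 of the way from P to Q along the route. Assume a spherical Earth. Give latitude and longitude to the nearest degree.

The haversine formula gives a central angle δ ≈ 1.577 rad (90.4°) between the endpoints.
Interpolate at f = 0.71 with slerp weights a = sin((1−f)δ)/sin δ ≈ 0.442, b = sin(fδ)/sin δ ≈ 0.900.
p = a·p₁ + b·p₂ ≈ (0.006, 0.978, 0.209); φ = arcsin(p_z) ≈ 12.06°, λ = atan2(p_y, p_x) ≈ 89.64°.

≈ (12°N, 90°E)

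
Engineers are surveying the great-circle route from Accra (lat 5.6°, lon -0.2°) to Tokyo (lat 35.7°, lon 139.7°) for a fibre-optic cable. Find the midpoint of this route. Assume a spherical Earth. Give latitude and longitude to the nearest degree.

Write both endpoints as unit vectors p₁, p₂ with components (cos φ cos λ, cos φ sin λ, sin φ).
The central angle between the endpoints is δ = arccos(p₁·p₂) ≈ 2.167 rad (124.1°).
Interpolate at f = 1/2 with slerp weights a = sin((1−f)δ)/sin δ ≈ 1.068, b = sin(fδ)/sin δ ≈ 1.068.
p = a·p₁ + b·p₂ ≈ (0.401, 0.557, 0.727); φ = arcsin(p_z) ≈ 46.65°, λ = atan2(p_y, p_x) ≈ 54.23°.

≈ lat 47°, lon 54°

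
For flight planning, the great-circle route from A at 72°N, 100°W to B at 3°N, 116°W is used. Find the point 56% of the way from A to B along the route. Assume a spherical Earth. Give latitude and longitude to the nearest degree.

From cos δ = sin φ₁ sin φ₂ + cos φ₁ cos φ₂ cos Δλ, the central angle is δ ≈ 1.217 rad (69.7°).
Interpolate at f = 0.56 with slerp weights a = sin((1−f)δ)/sin δ ≈ 0.544, b = sin(fδ)/sin δ ≈ 0.672.
p = a·p₁ + b·p₂ ≈ (-0.323, -0.768, 0.552); φ = arcsin(p_z) ≈ 33.54°, λ = atan2(p_y, p_x) ≈ -112.81°.

≈ 34°N, 113°W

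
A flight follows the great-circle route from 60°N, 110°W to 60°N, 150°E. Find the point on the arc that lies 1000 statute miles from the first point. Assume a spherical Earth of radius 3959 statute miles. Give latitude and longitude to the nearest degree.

Write both endpoints as unit vectors p₁, p₂ with components (cos φ cos λ, cos φ sin λ, sin φ).
The central angle between the endpoints is δ = arccos(p₁·p₂) ≈ 0.786 rad (45.0°). The total great-circle distance is δ·R ≈ 0.786 × 3959 ≈ 3112 mi, so the target fraction is f = 1000/3112 ≈ 0.321.
Interpolate at f ≈ 0.321 with slerp weights a = sin((1−f)δ)/sin δ ≈ 0.719, b = sin(fδ)/sin δ ≈ 0.353.
p = a·p₁ + b·p₂ ≈ (-0.276, -0.249, 0.928); φ = arcsin(p_z) ≈ 68.17°, λ = atan2(p_y, p_x) ≈ -137.88°.

≈ 68°N, 138°W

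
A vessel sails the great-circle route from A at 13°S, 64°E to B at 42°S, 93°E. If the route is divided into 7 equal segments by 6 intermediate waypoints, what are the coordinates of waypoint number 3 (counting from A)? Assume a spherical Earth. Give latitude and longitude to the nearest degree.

The haversine formula gives a central angle δ ≈ 0.670 rad (38.4°) between the endpoints.
Interpolate at f = 3/7 with slerp weights a = sin((1−f)δ)/sin δ ≈ 0.602, b = sin(fδ)/sin δ ≈ 0.456.
p = a·p₁ + b·p₂ ≈ (0.239, 0.865, -0.440); φ = arcsin(p_z) ≈ -26.14°, λ = atan2(p_y, p_x) ≈ 74.55°.

≈ 26°S, 75°E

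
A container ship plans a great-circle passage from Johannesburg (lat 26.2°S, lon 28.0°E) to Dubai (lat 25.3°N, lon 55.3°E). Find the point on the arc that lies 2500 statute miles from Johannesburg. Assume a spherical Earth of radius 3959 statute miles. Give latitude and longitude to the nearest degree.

≈ lat 6°N, lon 45°E

Convert each endpoint to a unit vector on the sphere (x = cos φ cos λ, y = cos φ sin λ, z = sin φ).
The central angle between the endpoints is δ = arccos(p₁·p₂) ≈ 1.010 rad (57.8°). The total great-circle distance is δ·R ≈ 1.010 × 3959 ≈ 3997 mi, so the target fraction is f = 2500/3997 ≈ 0.625.
Interpolate at f ≈ 0.625 with slerp weights a = sin((1−f)δ)/sin δ ≈ 0.436, b = sin(fδ)/sin δ ≈ 0.697.
p = a·p₁ + b·p₂ ≈ (0.704, 0.702, 0.105); φ = arcsin(p_z) ≈ 6.05°, λ = atan2(p_y, p_x) ≈ 44.90°.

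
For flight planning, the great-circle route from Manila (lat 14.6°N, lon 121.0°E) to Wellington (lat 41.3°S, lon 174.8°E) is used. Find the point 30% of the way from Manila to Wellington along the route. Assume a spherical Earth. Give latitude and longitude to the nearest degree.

≈ lat 3°S, lon 135°E

Convert each endpoint to a unit vector on the sphere (x = cos φ cos λ, y = cos φ sin λ, z = sin φ).
The central angle between the endpoints is δ = arccos(p₁·p₂) ≈ 1.305 rad (74.8°).
Interpolate at f = 0.30 with slerp weights a = sin((1−f)δ)/sin δ ≈ 0.820, b = sin(fδ)/sin δ ≈ 0.395.
p = a·p₁ + b·p₂ ≈ (-0.705, 0.707, -0.054); φ = arcsin(p_z) ≈ -3.11°, λ = atan2(p_y, p_x) ≈ 134.89°.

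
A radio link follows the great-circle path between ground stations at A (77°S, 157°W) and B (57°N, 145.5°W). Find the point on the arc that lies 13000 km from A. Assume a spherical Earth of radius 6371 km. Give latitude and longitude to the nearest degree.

≈ (40°N, 147°W)

Write both endpoints as unit vectors p₁, p₂ with components (cos φ cos λ, cos φ sin λ, sin φ).
The central angle between the endpoints is δ = arccos(p₁·p₂) ≈ 2.342 rad (134.2°). The total great-circle distance is δ·R ≈ 2.342 × 6371 ≈ 14922 km, so the target fraction is f = 13000/14922 ≈ 0.871.
Interpolate at f ≈ 0.871 with slerp weights a = sin((1−f)δ)/sin δ ≈ 0.414, b = sin(fδ)/sin δ ≈ 1.244.
p = a·p₁ + b·p₂ ≈ (-0.644, -0.420, 0.639); φ = arcsin(p_z) ≈ 39.74°, λ = atan2(p_y, p_x) ≈ -146.88°.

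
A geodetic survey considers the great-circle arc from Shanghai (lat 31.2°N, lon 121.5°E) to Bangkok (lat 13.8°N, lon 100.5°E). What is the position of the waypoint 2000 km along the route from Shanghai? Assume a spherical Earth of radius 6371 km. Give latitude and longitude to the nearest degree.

Convert each endpoint to a unit vector on the sphere (x = cos φ cos λ, y = cos φ sin λ, z = sin φ).
The central angle between the endpoints is δ = arccos(p₁·p₂) ≈ 0.453 rad (26.0°). The total great-circle distance is δ·R ≈ 0.453 × 6371 ≈ 2887 km, so the target fraction is f = 2000/2887 ≈ 0.693.
Interpolate at f ≈ 0.693 with slerp weights a = sin((1−f)δ)/sin δ ≈ 0.317, b = sin(fδ)/sin δ ≈ 0.705.
p = a·p₁ + b·p₂ ≈ (-0.267, 0.905, 0.332); φ = arcsin(p_z) ≈ 19.42°, λ = atan2(p_y, p_x) ≈ 106.41°.

≈ lat 19°N, lon 106°E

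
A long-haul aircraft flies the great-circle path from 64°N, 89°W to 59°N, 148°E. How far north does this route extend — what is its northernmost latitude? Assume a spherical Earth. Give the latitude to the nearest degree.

The great circle lies in the plane with unit normal n̂ = (p₁ × p₂)/|p₁ × p₂|.
Here n̂_z ≈ -0.248; the vertex latitude is φ_max = arccos|n̂_z| ≈ 75.6°.

≈ 76°N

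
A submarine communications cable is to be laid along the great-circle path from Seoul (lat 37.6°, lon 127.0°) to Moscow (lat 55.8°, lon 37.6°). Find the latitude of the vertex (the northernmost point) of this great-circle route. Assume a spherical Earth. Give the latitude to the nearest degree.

≈ 59°

The great circle lies in the plane with unit normal n̂ = (p₁ × p₂)/|p₁ × p₂|.
Here n̂_z ≈ -0.517; the vertex latitude is φ_max = arccos|n̂_z| ≈ 58.8°.
Check via Clairaut: cos φ_max = |cos φ₁| · sin C = cos(37.6°)·sin(40.8°) ≈ 0.517, again giving ≈ 58.8°.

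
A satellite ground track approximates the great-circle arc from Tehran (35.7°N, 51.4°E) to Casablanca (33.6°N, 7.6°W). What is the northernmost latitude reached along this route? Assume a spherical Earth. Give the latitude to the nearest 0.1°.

≈ 38.5°N

The great circle lies in the plane with unit normal n̂ = (p₁ × p₂)/|p₁ × p₂|.
Here n̂_z ≈ -0.782; the vertex latitude is φ_max = arccos|n̂_z| ≈ 38.5°.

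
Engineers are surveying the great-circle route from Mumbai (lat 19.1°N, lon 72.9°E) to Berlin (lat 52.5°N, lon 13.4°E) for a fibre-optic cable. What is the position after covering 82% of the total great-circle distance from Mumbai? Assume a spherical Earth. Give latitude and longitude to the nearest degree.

Write both endpoints as unit vectors p₁, p₂ with components (cos φ cos λ, cos φ sin λ, sin φ).
The central angle between the endpoints is δ = arccos(p₁·p₂) ≈ 0.987 rad (56.5°).
Interpolate at f = 0.82 with slerp weights a = sin((1−f)δ)/sin δ ≈ 0.212, b = sin(fδ)/sin δ ≈ 0.867.
p = a·p₁ + b·p₂ ≈ (0.573, 0.314, 0.758); φ = arcsin(p_z) ≈ 49.24°, λ = atan2(p_y, p_x) ≈ 28.71°.

≈ lat 49°N, lon 29°E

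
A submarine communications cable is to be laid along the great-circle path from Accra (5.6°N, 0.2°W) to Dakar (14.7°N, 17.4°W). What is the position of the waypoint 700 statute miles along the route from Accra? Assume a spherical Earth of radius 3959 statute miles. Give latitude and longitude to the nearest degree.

≈ 11°N, 9°W

Convert each endpoint to a unit vector on the sphere (x = cos φ cos λ, y = cos φ sin λ, z = sin φ).
The central angle between the endpoints is δ = arccos(p₁·p₂) ≈ 0.335 rad (19.2°). The total great-circle distance is δ·R ≈ 0.335 × 3959 ≈ 1327 mi, so the target fraction is f = 700/1327 ≈ 0.528.
Interpolate at f ≈ 0.528 with slerp weights a = sin((1−f)δ)/sin δ ≈ 0.479, b = sin(fδ)/sin δ ≈ 0.535.
p = a·p₁ + b·p₂ ≈ (0.971, -0.156, 0.182); φ = arcsin(p_z) ≈ 10.51°, λ = atan2(p_y, p_x) ≈ -9.15°.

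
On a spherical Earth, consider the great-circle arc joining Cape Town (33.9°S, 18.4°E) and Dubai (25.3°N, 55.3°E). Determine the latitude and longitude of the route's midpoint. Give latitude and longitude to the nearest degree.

≈ 5°S, 38°E

Convert each endpoint to a unit vector on the sphere (x = cos φ cos λ, y = cos φ sin λ, z = sin φ).
The central angle between the endpoints is δ = arccos(p₁·p₂) ≈ 1.201 rad (68.8°).
Interpolate at f = 1/2 with slerp weights a = sin((1−f)δ)/sin δ ≈ 0.606, b = sin(fδ)/sin δ ≈ 0.606.
p = a·p₁ + b·p₂ ≈ (0.789, 0.609, -0.079); φ = arcsin(p_z) ≈ -4.53°, λ = atan2(p_y, p_x) ≈ 37.67°.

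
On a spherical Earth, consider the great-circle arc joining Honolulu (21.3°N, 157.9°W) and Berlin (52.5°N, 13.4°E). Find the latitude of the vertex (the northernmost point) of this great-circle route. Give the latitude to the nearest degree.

The great circle lies in the plane with unit normal n̂ = (p₁ × p₂)/|p₁ × p₂|.
Here n̂_z ≈ +0.089; the vertex latitude is φ_max = arccos|n̂_z| ≈ 84.9°.
Check via Clairaut: cos φ_max = |cos φ₁| · sin C = cos(21.3°)·sin(5.5°) ≈ 0.089, again giving ≈ 84.9°.

≈ 85°N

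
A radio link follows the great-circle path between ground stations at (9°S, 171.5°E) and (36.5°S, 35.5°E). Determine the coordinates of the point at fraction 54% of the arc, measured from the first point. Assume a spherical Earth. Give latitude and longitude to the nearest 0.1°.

≈ (48.9°S, 111.1°E)

From cos δ = sin φ₁ sin φ₂ + cos φ₁ cos φ₂ cos Δλ, the central angle is δ ≈ 2.069 rad (118.6°).
Interpolate at f = 0.54 with slerp weights a = sin((1−f)δ)/sin δ ≈ 0.927, b = sin(fδ)/sin δ ≈ 1.024.
p = a·p₁ + b·p₂ ≈ (-0.236, 0.613, -0.754); φ = arcsin(p_z) ≈ -48.93°, λ = atan2(p_y, p_x) ≈ 111.05°.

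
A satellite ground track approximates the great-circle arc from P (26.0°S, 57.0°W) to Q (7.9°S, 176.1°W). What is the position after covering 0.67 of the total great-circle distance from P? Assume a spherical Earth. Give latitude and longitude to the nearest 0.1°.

Convert each endpoint to a unit vector on the sphere (x = cos φ cos λ, y = cos φ sin λ, z = sin φ).
The central angle between the endpoints is δ = arccos(p₁·p₂) ≈ 1.953 rad (111.9°).
Interpolate at f = 0.67 with slerp weights a = sin((1−f)δ)/sin δ ≈ 0.647, b = sin(fδ)/sin δ ≈ 1.041.
p = a·p₁ + b·p₂ ≈ (-0.712, -0.558, -0.427); φ = arcsin(p_z) ≈ -25.27°, λ = atan2(p_y, p_x) ≈ -141.89°.

≈ (25.3°S, 141.9°W)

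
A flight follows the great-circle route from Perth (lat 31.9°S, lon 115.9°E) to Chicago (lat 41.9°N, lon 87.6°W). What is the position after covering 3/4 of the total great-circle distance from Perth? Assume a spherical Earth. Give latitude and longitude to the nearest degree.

≈ lat 43°N, lon 142°W

Convert each endpoint to a unit vector on the sphere (x = cos φ cos λ, y = cos φ sin λ, z = sin φ).
The central angle between the endpoints is δ = arccos(p₁·p₂) ≈ 2.772 rad (158.8°).
Interpolate at f = 3/4 with slerp weights a = sin((1−f)δ)/sin δ ≈ 1.767, b = sin(fδ)/sin δ ≈ 2.417.
p = a·p₁ + b·p₂ ≈ (-0.580, -0.448, 0.680); φ = arcsin(p_z) ≈ 42.87°, λ = atan2(p_y, p_x) ≈ -142.33°.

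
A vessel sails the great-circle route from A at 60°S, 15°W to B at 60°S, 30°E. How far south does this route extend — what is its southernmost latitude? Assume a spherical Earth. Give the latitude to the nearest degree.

≈ 62°S

The great circle lies in the plane with unit normal n̂ = (p₁ × p₂)/|p₁ × p₂|.
Here n̂_z ≈ +0.471; the vertex latitude is φ_max = arccos|n̂_z| ≈ 61.9°.
Check via Clairaut: cos φ_max = |cos φ₁| · sin C = cos(60.0°)·sin(109.7°) ≈ 0.471, again giving ≈ 61.9°.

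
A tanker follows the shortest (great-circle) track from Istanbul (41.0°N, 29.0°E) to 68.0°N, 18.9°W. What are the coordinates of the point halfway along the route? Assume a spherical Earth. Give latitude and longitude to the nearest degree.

≈ 57°N, 14°E

From cos δ = sin φ₁ sin φ₂ + cos φ₁ cos φ₂ cos Δλ, the central angle is δ ≈ 0.647 rad (37.1°).
Interpolate at f = 1/2 with slerp weights a = sin((1−f)δ)/sin δ ≈ 0.527, b = sin(fδ)/sin δ ≈ 0.527.
p = a·p₁ + b·p₂ ≈ (0.535, 0.129, 0.835); φ = arcsin(p_z) ≈ 56.61°, λ = atan2(p_y, p_x) ≈ 13.55°.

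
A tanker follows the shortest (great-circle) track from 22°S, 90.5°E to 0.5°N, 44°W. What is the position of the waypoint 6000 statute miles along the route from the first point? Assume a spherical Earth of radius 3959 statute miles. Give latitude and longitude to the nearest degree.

≈ 19°S, 4°W

From cos δ = sin φ₁ sin φ₂ + cos φ₁ cos φ₂ cos Δλ, the central angle is δ ≈ 2.282 rad (130.8°). The total great-circle distance is δ·R ≈ 2.282 × 3959 ≈ 9036 mi, so the target fraction is f = 6000/9036 ≈ 0.664.
Interpolate at f ≈ 0.664 with slerp weights a = sin((1−f)δ)/sin δ ≈ 0.916, b = sin(fδ)/sin δ ≈ 1.319.
p = a·p₁ + b·p₂ ≈ (0.941, -0.066, -0.332); φ = arcsin(p_z) ≈ -19.38°, λ = atan2(p_y, p_x) ≈ -4.03°.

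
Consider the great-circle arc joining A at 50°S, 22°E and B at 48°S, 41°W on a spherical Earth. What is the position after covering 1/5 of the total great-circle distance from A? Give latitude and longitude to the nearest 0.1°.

≈ 52.4°S, 9.8°E

From cos δ = sin φ₁ sin φ₂ + cos φ₁ cos φ₂ cos Δλ, the central angle is δ ≈ 0.700 rad (40.1°).
Interpolate at f = 1/5 with slerp weights a = sin((1−f)δ)/sin δ ≈ 0.825, b = sin(fδ)/sin δ ≈ 0.217.
p = a·p₁ + b·p₂ ≈ (0.601, 0.103, -0.793); φ = arcsin(p_z) ≈ -52.43°, λ = atan2(p_y, p_x) ≈ 9.77°.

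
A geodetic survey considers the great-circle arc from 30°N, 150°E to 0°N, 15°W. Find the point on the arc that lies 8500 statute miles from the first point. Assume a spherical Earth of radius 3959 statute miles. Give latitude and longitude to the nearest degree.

The haversine formula gives a central angle δ ≈ 2.562 rad (146.8°) between the endpoints. The total great-circle distance is δ·R ≈ 2.562 × 3959 ≈ 10142 mi, so the target fraction is f = 8500/10142 ≈ 0.838.
Interpolate at f ≈ 0.838 with slerp weights a = sin((1−f)δ)/sin δ ≈ 0.735, b = sin(fδ)/sin δ ≈ 1.530.
p = a·p₁ + b·p₂ ≈ (0.927, -0.078, 0.368); φ = arcsin(p_z) ≈ 21.57°, λ = atan2(p_y, p_x) ≈ -4.79°.

≈ 22°N, 5°W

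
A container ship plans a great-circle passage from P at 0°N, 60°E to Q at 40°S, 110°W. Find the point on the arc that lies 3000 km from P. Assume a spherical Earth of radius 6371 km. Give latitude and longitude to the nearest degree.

From cos δ = sin φ₁ sin φ₂ + cos φ₁ cos φ₂ cos Δλ, the central angle is δ ≈ 2.426 rad (139.0°). The total great-circle distance is δ·R ≈ 2.426 × 6371 ≈ 15453 km, so the target fraction is f = 3000/15453 ≈ 0.194.
Interpolate at f ≈ 0.194 with slerp weights a = sin((1−f)δ)/sin δ ≈ 1.413, b = sin(fδ)/sin δ ≈ 0.691.
p = a·p₁ + b·p₂ ≈ (0.525, 0.726, -0.444); φ = arcsin(p_z) ≈ -26.38°, λ = atan2(p_y, p_x) ≈ 54.11°.

≈ 26°S, 54°E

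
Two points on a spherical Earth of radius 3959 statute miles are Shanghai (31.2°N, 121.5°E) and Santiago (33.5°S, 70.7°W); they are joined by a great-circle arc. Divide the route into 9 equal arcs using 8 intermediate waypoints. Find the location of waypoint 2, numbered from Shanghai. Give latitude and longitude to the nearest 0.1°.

≈ 15.5°N, 159.1°E

The haversine formula gives a central angle δ ≈ 2.957 rad (169.4°) between the endpoints.
Interpolate at f = 2/9 with slerp weights a = sin((1−f)δ)/sin δ ≈ 4.071, b = sin(fδ)/sin δ ≈ 3.336.
p = a·p₁ + b·p₂ ≈ (-0.900, 0.344, 0.268); φ = arcsin(p_z) ≈ 15.53°, λ = atan2(p_y, p_x) ≈ 159.10°.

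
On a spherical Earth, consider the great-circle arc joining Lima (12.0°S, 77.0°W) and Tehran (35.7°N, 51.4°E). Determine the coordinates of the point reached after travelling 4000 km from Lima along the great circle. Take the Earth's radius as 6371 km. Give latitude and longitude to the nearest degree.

Write both endpoints as unit vectors p₁, p₂ with components (cos φ cos λ, cos φ sin λ, sin φ).
The central angle between the endpoints is δ = arccos(p₁·p₂) ≈ 2.233 rad (127.9°). The total great-circle distance is δ·R ≈ 2.233 × 6371 ≈ 14225 km, so the target fraction is f = 4000/14225 ≈ 0.281.
Interpolate at f ≈ 0.281 with slerp weights a = sin((1−f)δ)/sin δ ≈ 1.267, b = sin(fδ)/sin δ ≈ 0.745.
p = a·p₁ + b·p₂ ≈ (0.656, -0.735, 0.171); φ = arcsin(p_z) ≈ 9.85°, λ = atan2(p_y, p_x) ≈ -48.25°.

≈ 10°N, 48°W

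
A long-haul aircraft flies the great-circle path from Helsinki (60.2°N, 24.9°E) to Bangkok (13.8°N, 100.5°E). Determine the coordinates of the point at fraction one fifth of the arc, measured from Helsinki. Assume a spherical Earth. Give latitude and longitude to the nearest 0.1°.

≈ (56.1°N, 50.8°E)

From cos δ = sin φ₁ sin φ₂ + cos φ₁ cos φ₂ cos Δλ, the central angle is δ ≈ 1.238 rad (70.9°).
Interpolate at f = 1/5 with slerp weights a = sin((1−f)δ)/sin δ ≈ 0.885, b = sin(fδ)/sin δ ≈ 0.259.
p = a·p₁ + b·p₂ ≈ (0.353, 0.433, 0.830); φ = arcsin(p_z) ≈ 56.06°, λ = atan2(p_y, p_x) ≈ 50.80°.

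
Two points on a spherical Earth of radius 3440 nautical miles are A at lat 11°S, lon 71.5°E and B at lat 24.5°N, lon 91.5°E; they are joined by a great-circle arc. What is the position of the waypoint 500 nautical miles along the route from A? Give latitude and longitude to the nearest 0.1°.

Convert each endpoint to a unit vector on the sphere (x = cos φ cos λ, y = cos φ sin λ, z = sin φ).
The central angle between the endpoints is δ = arccos(p₁·p₂) ≈ 0.707 rad (40.5°). The total great-circle distance is δ·R ≈ 0.707 × 3440 ≈ 2432 nmi, so the target fraction is f = 500/2432 ≈ 0.206.
Interpolate at f ≈ 0.206 with slerp weights a = sin((1−f)δ)/sin δ ≈ 0.820, b = sin(fδ)/sin δ ≈ 0.223.
p = a·p₁ + b·p₂ ≈ (0.250, 0.966, -0.064); φ = arcsin(p_z) ≈ -3.67°, λ = atan2(p_y, p_x) ≈ 75.49°.

≈ lat 3.7°S, lon 75.5°E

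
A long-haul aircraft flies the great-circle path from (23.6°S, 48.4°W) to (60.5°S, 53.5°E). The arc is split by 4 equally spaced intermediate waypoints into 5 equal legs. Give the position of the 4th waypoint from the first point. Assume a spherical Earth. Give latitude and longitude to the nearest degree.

≈ (63°S, 22°E)

Write both endpoints as unit vectors p₁, p₂ with components (cos φ cos λ, cos φ sin λ, sin φ).
The central angle between the endpoints is δ = arccos(p₁·p₂) ≈ 1.313 rad (75.2°).
Interpolate at f = 4/5 with slerp weights a = sin((1−f)δ)/sin δ ≈ 0.268, b = sin(fδ)/sin δ ≈ 0.897.
p = a·p₁ + b·p₂ ≈ (0.426, 0.171, -0.888); φ = arcsin(p_z) ≈ -62.66°, λ = atan2(p_y, p_x) ≈ 21.89°.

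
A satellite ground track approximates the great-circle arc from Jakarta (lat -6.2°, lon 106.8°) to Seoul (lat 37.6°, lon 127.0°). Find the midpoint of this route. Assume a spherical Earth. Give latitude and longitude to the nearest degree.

≈ lat 16°, lon 116°

Convert each endpoint to a unit vector on the sphere (x = cos φ cos λ, y = cos φ sin λ, z = sin φ).
The central angle between the endpoints is δ = arccos(p₁·p₂) ≈ 0.832 rad (47.7°).
Interpolate at f = 1/2 with slerp weights a = sin((1−f)δ)/sin δ ≈ 0.547, b = sin(fδ)/sin δ ≈ 0.547.
p = a·p₁ + b·p₂ ≈ (-0.418, 0.866, 0.274); φ = arcsin(p_z) ≈ 15.93°, λ = atan2(p_y, p_x) ≈ 115.75°.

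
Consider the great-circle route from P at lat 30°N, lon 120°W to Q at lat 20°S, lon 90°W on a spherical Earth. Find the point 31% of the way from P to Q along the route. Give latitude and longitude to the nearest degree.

The haversine formula gives a central angle δ ≈ 1.008 rad (57.7°) between the endpoints.
Interpolate at f = 0.31 with slerp weights a = sin((1−f)δ)/sin δ ≈ 0.758, b = sin(fδ)/sin δ ≈ 0.363.
p = a·p₁ + b·p₂ ≈ (-0.328, -0.910, 0.254); φ = arcsin(p_z) ≈ 14.74°, λ = atan2(p_y, p_x) ≈ -109.83°.

≈ lat 15°N, lon 110°W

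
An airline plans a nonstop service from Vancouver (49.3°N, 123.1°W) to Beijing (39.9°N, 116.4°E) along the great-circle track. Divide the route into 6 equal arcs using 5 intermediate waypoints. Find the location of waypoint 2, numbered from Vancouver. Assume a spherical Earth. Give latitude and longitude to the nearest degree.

≈ 63°N, 163°W

From cos δ = sin φ₁ sin φ₂ + cos φ₁ cos φ₂ cos Δλ, the central angle is δ ≈ 1.336 rad (76.6°).
Interpolate at f = 2/6 with slerp weights a = sin((1−f)δ)/sin δ ≈ 0.799, b = sin(fδ)/sin δ ≈ 0.443.
p = a·p₁ + b·p₂ ≈ (-0.436, -0.132, 0.890); φ = arcsin(p_z) ≈ 62.91°, λ = atan2(p_y, p_x) ≈ -163.11°.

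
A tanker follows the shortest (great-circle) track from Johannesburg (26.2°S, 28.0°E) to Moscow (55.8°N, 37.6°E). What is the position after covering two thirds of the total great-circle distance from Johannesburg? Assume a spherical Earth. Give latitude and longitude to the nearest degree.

The haversine formula gives a central angle δ ≈ 1.438 rad (82.4°) between the endpoints.
Interpolate at f = 2/3 with slerp weights a = sin((1−f)δ)/sin δ ≈ 0.465, b = sin(fδ)/sin δ ≈ 0.826.
p = a·p₁ + b·p₂ ≈ (0.736, 0.479, 0.478); φ = arcsin(p_z) ≈ 28.52°, λ = atan2(p_y, p_x) ≈ 33.05°.

≈ 29°N, 33°E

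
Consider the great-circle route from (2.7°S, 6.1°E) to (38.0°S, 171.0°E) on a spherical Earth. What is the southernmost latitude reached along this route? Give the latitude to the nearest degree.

≈ 73°S

The great circle lies in the plane with unit normal n̂ = (p₁ × p₂)/|p₁ × p₂|.
Here n̂_z ≈ +0.300; the vertex latitude is φ_max = arccos|n̂_z| ≈ 72.5°.
Check via Clairaut: cos φ_max = |cos φ₁| · sin C = cos(2.7°)·sin(162.5°) ≈ 0.300, again giving ≈ 72.5°.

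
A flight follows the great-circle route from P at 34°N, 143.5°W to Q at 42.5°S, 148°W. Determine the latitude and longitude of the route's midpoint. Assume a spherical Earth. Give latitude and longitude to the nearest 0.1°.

≈ 4.3°S, 145.6°W

Write both endpoints as unit vectors p₁, p₂ with components (cos φ cos λ, cos φ sin λ, sin φ).
The central angle between the endpoints is δ = arccos(p₁·p₂) ≈ 1.337 rad (76.6°).
Interpolate at f = 1/2 with slerp weights a = sin((1−f)δ)/sin δ ≈ 0.637, b = sin(fδ)/sin δ ≈ 0.637.
p = a·p₁ + b·p₂ ≈ (-0.823, -0.563, -0.074); φ = arcsin(p_z) ≈ -4.25°, λ = atan2(p_y, p_x) ≈ -145.62°.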